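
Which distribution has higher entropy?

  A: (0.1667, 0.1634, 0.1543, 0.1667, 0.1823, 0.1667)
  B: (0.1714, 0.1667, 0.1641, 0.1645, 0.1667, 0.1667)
B

Both distributions are close to uniform, making this a harder comparison.

H(A) = 2.5832 bits
H(B) = 2.5848 bits

The distribution closer to uniform has higher entropy.
Answer: B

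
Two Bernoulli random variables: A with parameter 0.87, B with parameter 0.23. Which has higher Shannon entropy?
B

For binary distributions, entropy is maximized at p=0.5 and decreases as p moves toward 0 or 1.

H(A) = H(0.87) = 0.5574 bits
H(B) = H(0.23) = 0.7780 bits

Distribution B (p=0.23) is closer to uniform (p=0.5), so it has higher entropy.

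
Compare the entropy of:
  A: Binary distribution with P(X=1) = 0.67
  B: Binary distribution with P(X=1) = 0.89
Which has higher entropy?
A

For binary distributions, entropy is maximized at p=0.5 and decreases as p moves toward 0 or 1.

H(A) = H(0.67) = 0.9149 bits
H(B) = H(0.89) = 0.4999 bits

Distribution A (p=0.67) is closer to uniform (p=0.5), so it has higher entropy.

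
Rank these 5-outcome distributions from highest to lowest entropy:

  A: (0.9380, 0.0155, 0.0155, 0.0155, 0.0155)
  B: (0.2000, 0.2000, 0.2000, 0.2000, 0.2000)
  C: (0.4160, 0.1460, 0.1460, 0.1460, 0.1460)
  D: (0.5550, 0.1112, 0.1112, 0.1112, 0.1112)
B > C > D > A

Key insight: Entropy is maximized by uniform distributions and minimized by concentrated distributions.

Entropies:
  H(A) = 0.4593 bits
  H(B) = 2.3219 bits
  H(C) = 2.1475 bits
  H(D) = 1.8813 bits

Ranking: B > C > D > A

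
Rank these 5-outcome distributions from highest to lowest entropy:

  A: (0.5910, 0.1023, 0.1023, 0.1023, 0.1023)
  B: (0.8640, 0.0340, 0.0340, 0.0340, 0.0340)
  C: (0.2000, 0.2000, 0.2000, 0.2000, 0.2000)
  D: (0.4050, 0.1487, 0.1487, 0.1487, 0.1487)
C > D > A > B

Key insight: Entropy is maximized by uniform distributions and minimized by concentrated distributions.

Entropies:
  H(A) = 1.7940 bits
  H(B) = 0.8457 bits
  H(C) = 2.3219 bits
  H(D) = 2.1638 bits

Ranking: C > D > A > B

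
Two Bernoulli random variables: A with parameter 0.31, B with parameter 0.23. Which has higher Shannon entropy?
A

For binary distributions, entropy is maximized at p=0.5 and decreases as p moves toward 0 or 1.

H(A) = H(0.31) = 0.8932 bits
H(B) = H(0.23) = 0.7780 bits

Distribution A (p=0.31) is closer to uniform (p=0.5), so it has higher entropy.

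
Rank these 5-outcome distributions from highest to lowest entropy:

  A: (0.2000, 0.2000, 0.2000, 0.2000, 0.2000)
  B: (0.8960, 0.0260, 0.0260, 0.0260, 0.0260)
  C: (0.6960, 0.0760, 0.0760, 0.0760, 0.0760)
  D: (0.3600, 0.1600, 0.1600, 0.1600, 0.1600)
A > D > C > B

Key insight: Entropy is maximized by uniform distributions and minimized by concentrated distributions.

Entropies:
  H(A) = 2.3219 bits
  H(B) = 0.6895 bits
  H(C) = 1.4941 bits
  H(D) = 2.2227 bits

Ranking: A > D > C > B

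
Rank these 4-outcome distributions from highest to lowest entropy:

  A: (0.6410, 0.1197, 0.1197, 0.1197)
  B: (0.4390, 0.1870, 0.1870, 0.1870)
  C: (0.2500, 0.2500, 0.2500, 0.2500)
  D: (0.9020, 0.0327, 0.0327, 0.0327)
C > B > A > D

Key insight: Entropy is maximized by uniform distributions and minimized by concentrated distributions.

Entropies:
  H(A) = 1.5109 bits
  H(B) = 1.8784 bits
  H(C) = 2.0000 bits
  H(D) = 0.6179 bits

Ranking: C > B > A > D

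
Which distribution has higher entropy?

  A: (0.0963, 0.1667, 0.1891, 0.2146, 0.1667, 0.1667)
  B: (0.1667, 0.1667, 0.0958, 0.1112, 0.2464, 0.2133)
A

Both distributions are close to uniform, making this a harder comparison.

H(A) = 2.5484 bits
H(B) = 2.5116 bits

The distribution closer to uniform has higher entropy.
Answer: A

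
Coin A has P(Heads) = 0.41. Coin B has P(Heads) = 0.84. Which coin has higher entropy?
A

For binary distributions, entropy is maximized at p=0.5 and decreases as p moves toward 0 or 1.

H(A) = H(0.41) = 0.9765 bits
H(B) = H(0.84) = 0.6343 bits

Distribution A (p=0.41) is closer to uniform (p=0.5), so it has higher entropy.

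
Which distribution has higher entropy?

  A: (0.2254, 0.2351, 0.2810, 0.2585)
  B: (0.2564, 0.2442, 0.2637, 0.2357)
B

Both distributions are close to uniform, making this a harder comparison.

H(A) = 1.9947 bits
H(B) = 1.9987 bits

The distribution closer to uniform has higher entropy.
Answer: B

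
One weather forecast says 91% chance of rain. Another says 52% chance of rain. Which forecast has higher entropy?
52% forecast

Treat each forecast as a Bernoulli distribution. Binary entropy is maximized at p=0.5 and falls off symmetrically toward 0 or 1. The 52% forecast is closer to 50%, so it is more uncertain. H(91%) ≈ 0.436 bits, H(52%) ≈ 0.999 bits.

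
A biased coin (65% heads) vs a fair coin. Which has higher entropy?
Fair coin

The fair coin is uniform (p=0.5), maximizing binary entropy at 1 bit. The biased coin has H(0.65) ≈ 0.934 bits — its outcome is more predictable, so its entropy is lower.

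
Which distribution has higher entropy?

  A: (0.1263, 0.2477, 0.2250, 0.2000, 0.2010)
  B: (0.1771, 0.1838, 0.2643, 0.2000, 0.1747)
B

Both distributions are close to uniform, making this a harder comparison.

H(A) = 2.2896 bits
H(B) = 2.3030 bits

The distribution closer to uniform has higher entropy.
Answer: B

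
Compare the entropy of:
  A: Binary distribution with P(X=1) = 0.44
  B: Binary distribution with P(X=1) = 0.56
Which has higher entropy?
Equal

For binary distributions, entropy is maximized at p=0.5 and decreases as p moves toward 0 or 1.

H(A) = H(0.44) = 0.9896 bits
H(B) = H(0.56) = 0.9896 bits

Both distributions are equally far from uniform (|0.44-0.5| = |0.56-0.5|), so they have the same entropy.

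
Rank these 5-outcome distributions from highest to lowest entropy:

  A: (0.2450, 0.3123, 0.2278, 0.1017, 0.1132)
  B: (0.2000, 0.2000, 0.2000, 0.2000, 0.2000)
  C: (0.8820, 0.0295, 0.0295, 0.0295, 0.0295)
B > A > C

Key insight: Entropy is maximized by uniform distributions and minimized by concentrated distributions.

- Uniform distributions have maximum entropy log₂(5) = 2.3219 bits
- The more "peaked" or concentrated a distribution, the lower its entropy

Entropies:
  H(A) = 2.1988 bits
  H(B) = 2.3219 bits
  H(C) = 0.7596 bits

Ranking: B > A > C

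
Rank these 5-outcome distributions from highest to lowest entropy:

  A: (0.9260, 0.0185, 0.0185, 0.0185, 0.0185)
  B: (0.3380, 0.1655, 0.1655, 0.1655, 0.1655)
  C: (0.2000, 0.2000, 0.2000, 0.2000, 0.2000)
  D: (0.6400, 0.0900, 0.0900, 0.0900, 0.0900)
C > B > D > A

Key insight: Entropy is maximized by uniform distributions and minimized by concentrated distributions.

Entropies:
  H(A) = 0.5287 bits
  H(B) = 2.2469 bits
  H(C) = 2.3219 bits
  H(D) = 1.6627 bits

Ranking: C > B > D > A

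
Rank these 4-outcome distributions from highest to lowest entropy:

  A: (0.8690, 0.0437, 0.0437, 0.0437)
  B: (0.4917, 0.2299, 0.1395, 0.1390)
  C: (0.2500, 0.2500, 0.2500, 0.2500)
C > B > A

Key insight: Entropy is maximized by uniform distributions and minimized by concentrated distributions.

- Uniform distributions have maximum entropy log₂(4) = 2.0000 bits
- The more "peaked" or concentrated a distribution, the lower its entropy

Entropies:
  H(A) = 0.7678 bits
  H(B) = 1.7832 bits
  H(C) = 2.0000 bits

Ranking: C > B > A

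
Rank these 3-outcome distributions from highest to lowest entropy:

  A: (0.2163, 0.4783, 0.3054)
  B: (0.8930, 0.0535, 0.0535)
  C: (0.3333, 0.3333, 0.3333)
C > A > B

Key insight: Entropy is maximized by uniform distributions and minimized by concentrated distributions.

- Uniform distributions have maximum entropy log₂(3) = 1.5850 bits
- The more "peaked" or concentrated a distribution, the lower its entropy

Entropies:
  H(A) = 1.5093 bits
  H(B) = 0.5978 bits
  H(C) = 1.5850 bits

Ranking: C > A > B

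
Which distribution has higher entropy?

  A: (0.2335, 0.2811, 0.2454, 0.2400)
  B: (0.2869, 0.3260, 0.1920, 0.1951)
A

Both distributions are close to uniform, making this a harder comparison.

H(A) = 1.9962 bits
H(B) = 1.9611 bits

The distribution closer to uniform has higher entropy.
Answer: A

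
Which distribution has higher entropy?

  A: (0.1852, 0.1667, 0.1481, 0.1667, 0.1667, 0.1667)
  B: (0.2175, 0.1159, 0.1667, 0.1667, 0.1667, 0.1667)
A

Both distributions are close to uniform, making this a harder comparison.

H(A) = 2.5820 bits
H(B) = 2.5623 bits

The distribution closer to uniform has higher entropy.
Answer: A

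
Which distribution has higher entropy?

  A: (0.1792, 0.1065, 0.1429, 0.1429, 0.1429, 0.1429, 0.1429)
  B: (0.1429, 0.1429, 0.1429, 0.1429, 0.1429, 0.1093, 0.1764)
B

Both distributions are close to uniform, making this a harder comparison.

H(A) = 2.7939 bits
H(B) = 2.7959 bits

The distribution closer to uniform has higher entropy.
Answer: B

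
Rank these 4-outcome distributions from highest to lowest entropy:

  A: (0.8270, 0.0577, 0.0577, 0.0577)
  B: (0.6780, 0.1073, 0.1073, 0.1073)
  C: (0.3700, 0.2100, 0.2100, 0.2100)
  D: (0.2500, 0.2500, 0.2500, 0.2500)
D > C > B > A

Key insight: Entropy is maximized by uniform distributions and minimized by concentrated distributions.

Entropies:
  H(A) = 0.9387 bits
  H(B) = 1.4169 bits
  H(C) = 1.9492 bits
  H(D) = 2.0000 bits

Ranking: D > C > B > A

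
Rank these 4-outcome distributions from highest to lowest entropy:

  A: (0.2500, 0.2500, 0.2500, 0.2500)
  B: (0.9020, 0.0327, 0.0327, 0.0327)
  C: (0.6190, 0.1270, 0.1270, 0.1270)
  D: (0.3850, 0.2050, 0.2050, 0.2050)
A > D > C > B

Key insight: Entropy is maximized by uniform distributions and minimized by concentrated distributions.

Entropies:
  H(A) = 2.0000 bits
  H(B) = 0.6179 bits
  H(C) = 1.5626 bits
  H(D) = 1.9362 bits

Ranking: A > D > C > B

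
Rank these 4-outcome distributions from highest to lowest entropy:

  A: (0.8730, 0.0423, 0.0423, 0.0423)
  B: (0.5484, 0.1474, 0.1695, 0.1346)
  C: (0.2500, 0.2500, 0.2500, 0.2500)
C > B > A

Key insight: Entropy is maximized by uniform distributions and minimized by concentrated distributions.

- Uniform distributions have maximum entropy log₂(4) = 2.0000 bits
- The more "peaked" or concentrated a distribution, the lower its entropy

Entropies:
  H(A) = 0.7504 bits
  H(B) = 1.7060 bits
  H(C) = 2.0000 bits

Ranking: C > B > A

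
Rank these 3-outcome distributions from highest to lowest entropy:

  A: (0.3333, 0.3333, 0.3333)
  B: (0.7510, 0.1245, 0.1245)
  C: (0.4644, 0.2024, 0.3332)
A > C > B

Key insight: Entropy is maximized by uniform distributions and minimized by concentrated distributions.

- Uniform distributions have maximum entropy log₂(3) = 1.5850 bits
- The more "peaked" or concentrated a distribution, the lower its entropy

Entropies:
  H(A) = 1.5850 bits
  H(B) = 1.0587 bits
  H(C) = 1.5086 bits

Ranking: A > C > B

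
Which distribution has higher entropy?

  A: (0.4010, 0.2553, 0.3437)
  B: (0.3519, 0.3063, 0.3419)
B

Both distributions are close to uniform, making this a harder comparison.

H(A) = 1.5611 bits
H(B) = 1.5824 bits

The distribution closer to uniform has higher entropy.
Answer: B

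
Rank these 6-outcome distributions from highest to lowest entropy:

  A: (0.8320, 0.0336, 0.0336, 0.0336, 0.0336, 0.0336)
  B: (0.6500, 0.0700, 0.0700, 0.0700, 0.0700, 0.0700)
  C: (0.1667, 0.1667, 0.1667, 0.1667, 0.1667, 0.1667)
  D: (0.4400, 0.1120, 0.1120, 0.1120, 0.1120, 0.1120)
C > D > B > A

Key insight: Entropy is maximized by uniform distributions and minimized by concentrated distributions.

Entropies:
  H(A) = 1.0432 bits
  H(B) = 1.7467 bits
  H(C) = 2.5850 bits
  H(D) = 2.2899 bits

Ranking: C > D > B > A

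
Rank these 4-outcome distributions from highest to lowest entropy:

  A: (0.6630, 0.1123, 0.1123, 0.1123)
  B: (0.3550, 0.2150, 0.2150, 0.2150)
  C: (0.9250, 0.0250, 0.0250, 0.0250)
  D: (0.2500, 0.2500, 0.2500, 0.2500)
D > B > A > C

Key insight: Entropy is maximized by uniform distributions and minimized by concentrated distributions.

Entropies:
  H(A) = 1.4561 bits
  H(B) = 1.9608 bits
  H(C) = 0.5032 bits
  H(D) = 2.0000 bits

Ranking: D > B > A > C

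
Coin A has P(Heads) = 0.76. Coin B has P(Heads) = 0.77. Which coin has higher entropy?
A

For binary distributions, entropy is maximized at p=0.5 and decreases as p moves toward 0 or 1.

H(A) = H(0.76) = 0.7950 bits
H(B) = H(0.77) = 0.7780 bits

Distribution A (p=0.76) is closer to uniform (p=0.5), so it has higher entropy.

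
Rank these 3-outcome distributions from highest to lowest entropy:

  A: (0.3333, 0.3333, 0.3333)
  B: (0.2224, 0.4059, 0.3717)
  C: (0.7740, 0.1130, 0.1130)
A > B > C

Key insight: Entropy is maximized by uniform distributions and minimized by concentrated distributions.

- Uniform distributions have maximum entropy log₂(3) = 1.5850 bits
- The more "peaked" or concentrated a distribution, the lower its entropy

Entropies:
  H(A) = 1.5850 bits
  H(B) = 1.5410 bits
  H(C) = 0.9970 bits

Ranking: A > B > C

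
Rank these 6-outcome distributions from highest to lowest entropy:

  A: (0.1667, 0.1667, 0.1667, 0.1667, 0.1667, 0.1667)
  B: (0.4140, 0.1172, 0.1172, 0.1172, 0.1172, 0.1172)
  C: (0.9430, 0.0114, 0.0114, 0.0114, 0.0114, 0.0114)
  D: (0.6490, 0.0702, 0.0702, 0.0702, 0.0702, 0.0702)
A > B > D > C

Key insight: Entropy is maximized by uniform distributions and minimized by concentrated distributions.

Entropies:
  H(A) = 2.5850 bits
  H(B) = 2.3392 bits
  H(C) = 0.4478 bits
  H(D) = 1.7500 bits

Ranking: A > B > D > C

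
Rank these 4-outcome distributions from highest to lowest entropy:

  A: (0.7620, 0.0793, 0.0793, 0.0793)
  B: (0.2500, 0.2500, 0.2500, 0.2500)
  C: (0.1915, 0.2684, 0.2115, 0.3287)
B > C > A

Key insight: Entropy is maximized by uniform distributions and minimized by concentrated distributions.

- Uniform distributions have maximum entropy log₂(4) = 2.0000 bits
- The more "peaked" or concentrated a distribution, the lower its entropy

Entropies:
  H(A) = 1.1689 bits
  H(B) = 2.0000 bits
  H(C) = 1.9675 bits

Ranking: B > C > A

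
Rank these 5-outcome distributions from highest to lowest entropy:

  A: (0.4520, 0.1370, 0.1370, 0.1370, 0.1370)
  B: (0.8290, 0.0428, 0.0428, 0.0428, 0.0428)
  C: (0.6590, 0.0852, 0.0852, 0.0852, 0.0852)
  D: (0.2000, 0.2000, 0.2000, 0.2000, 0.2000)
D > A > C > B

Key insight: Entropy is maximized by uniform distributions and minimized by concentrated distributions.

Entropies:
  H(A) = 2.0893 bits
  H(B) = 1.0020 bits
  H(C) = 1.6078 bits
  H(D) = 2.3219 bits

Ranking: D > A > C > B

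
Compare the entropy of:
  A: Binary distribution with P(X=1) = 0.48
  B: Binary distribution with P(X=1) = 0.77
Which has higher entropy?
A

For binary distributions, entropy is maximized at p=0.5 and decreases as p moves toward 0 or 1.

H(A) = H(0.48) = 0.9988 bits
H(B) = H(0.77) = 0.7780 bits

Distribution A (p=0.48) is closer to uniform (p=0.5), so it has higher entropy.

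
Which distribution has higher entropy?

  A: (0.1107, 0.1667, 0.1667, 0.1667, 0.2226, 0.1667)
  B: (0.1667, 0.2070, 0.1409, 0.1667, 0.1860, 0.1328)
B

Both distributions are close to uniform, making this a harder comparison.

H(A) = 2.5573 bits
H(B) = 2.5685 bits

The distribution closer to uniform has higher entropy.
Answer: B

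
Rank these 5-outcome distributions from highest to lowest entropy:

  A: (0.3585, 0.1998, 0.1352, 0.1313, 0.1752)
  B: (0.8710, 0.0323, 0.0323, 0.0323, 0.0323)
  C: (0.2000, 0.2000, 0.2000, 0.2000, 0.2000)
C > A > B

Key insight: Entropy is maximized by uniform distributions and minimized by concentrated distributions.

- Uniform distributions have maximum entropy log₂(5) = 2.3219 bits
- The more "peaked" or concentrated a distribution, the lower its entropy

Entropies:
  H(A) = 2.2100 bits
  H(B) = 0.8127 bits
  H(C) = 2.3219 bits

Ranking: C > A > B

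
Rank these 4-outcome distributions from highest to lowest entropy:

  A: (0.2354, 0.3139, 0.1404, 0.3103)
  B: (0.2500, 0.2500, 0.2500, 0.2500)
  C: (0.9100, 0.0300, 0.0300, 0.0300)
B > A > C

Key insight: Entropy is maximized by uniform distributions and minimized by concentrated distributions.

- Uniform distributions have maximum entropy log₂(4) = 2.0000 bits
- The more "peaked" or concentrated a distribution, the lower its entropy

Entropies:
  H(A) = 1.9375 bits
  H(B) = 2.0000 bits
  H(C) = 0.5791 bits

Ranking: B > A > C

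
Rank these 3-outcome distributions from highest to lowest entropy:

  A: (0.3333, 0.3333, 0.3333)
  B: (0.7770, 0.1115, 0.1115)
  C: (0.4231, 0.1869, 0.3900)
A > C > B

Key insight: Entropy is maximized by uniform distributions and minimized by concentrated distributions.

- Uniform distributions have maximum entropy log₂(3) = 1.5850 bits
- The more "peaked" or concentrated a distribution, the lower its entropy

Entropies:
  H(A) = 1.5850 bits
  H(B) = 0.9886 bits
  H(C) = 1.5070 bits

Ranking: A > C > B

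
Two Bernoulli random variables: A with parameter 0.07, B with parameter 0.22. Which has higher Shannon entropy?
B

For binary distributions, entropy is maximized at p=0.5 and decreases as p moves toward 0 or 1.

H(A) = H(0.07) = 0.3659 bits
H(B) = H(0.22) = 0.7602 bits

Distribution B (p=0.22) is closer to uniform (p=0.5), so it has higher entropy.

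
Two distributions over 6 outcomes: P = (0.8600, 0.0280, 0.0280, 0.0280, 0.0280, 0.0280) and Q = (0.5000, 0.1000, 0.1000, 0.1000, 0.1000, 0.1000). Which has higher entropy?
Q

P is highly concentrated on one outcome (86%), making it nearly deterministic. Q spreads its mass more evenly (max 50%). The more spread-out distribution has higher entropy: H(P) ≈ 0.909 bits, H(Q) ≈ 2.161 bits.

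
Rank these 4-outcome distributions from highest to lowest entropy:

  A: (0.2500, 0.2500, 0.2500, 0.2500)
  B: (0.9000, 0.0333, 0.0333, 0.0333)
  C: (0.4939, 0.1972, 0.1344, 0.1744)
A > C > B

Key insight: Entropy is maximized by uniform distributions and minimized by concentrated distributions.

- Uniform distributions have maximum entropy log₂(4) = 2.0000 bits
- The more "peaked" or concentrated a distribution, the lower its entropy

Entropies:
  H(A) = 2.0000 bits
  H(B) = 0.6275 bits
  H(C) = 1.7932 bits

Ranking: A > C > B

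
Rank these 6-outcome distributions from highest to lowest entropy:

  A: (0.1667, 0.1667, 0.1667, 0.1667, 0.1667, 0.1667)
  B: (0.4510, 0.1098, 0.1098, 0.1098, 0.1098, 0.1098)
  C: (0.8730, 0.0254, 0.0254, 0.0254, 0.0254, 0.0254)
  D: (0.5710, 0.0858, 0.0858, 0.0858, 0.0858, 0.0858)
A > B > D > C

Key insight: Entropy is maximized by uniform distributions and minimized by concentrated distributions.

Entropies:
  H(A) = 2.5850 bits
  H(B) = 2.2678 bits
  H(C) = 0.8440 bits
  H(D) = 1.9815 bits

Ranking: A > B > D > C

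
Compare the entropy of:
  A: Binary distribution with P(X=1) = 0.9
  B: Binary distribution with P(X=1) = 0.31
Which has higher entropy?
B

For binary distributions, entropy is maximized at p=0.5 and decreases as p moves toward 0 or 1.

H(A) = H(0.9) = 0.4690 bits
H(B) = H(0.31) = 0.8932 bits

Distribution B (p=0.31) is closer to uniform (p=0.5), so it has higher entropy.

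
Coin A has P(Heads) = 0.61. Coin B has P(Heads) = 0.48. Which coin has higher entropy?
B

For binary distributions, entropy is maximized at p=0.5 and decreases as p moves toward 0 or 1.

H(A) = H(0.61) = 0.9648 bits
H(B) = H(0.48) = 0.9988 bits

Distribution B (p=0.48) is closer to uniform (p=0.5), so it has higher entropy.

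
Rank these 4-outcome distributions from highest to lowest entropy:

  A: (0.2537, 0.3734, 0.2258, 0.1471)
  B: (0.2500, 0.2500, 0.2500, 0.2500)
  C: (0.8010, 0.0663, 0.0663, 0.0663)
B > A > C

Key insight: Entropy is maximized by uniform distributions and minimized by concentrated distributions.

- Uniform distributions have maximum entropy log₂(4) = 2.0000 bits
- The more "peaked" or concentrated a distribution, the lower its entropy

Entropies:
  H(A) = 1.9242 bits
  H(B) = 2.0000 bits
  H(C) = 1.0353 bits

Ranking: B > A > C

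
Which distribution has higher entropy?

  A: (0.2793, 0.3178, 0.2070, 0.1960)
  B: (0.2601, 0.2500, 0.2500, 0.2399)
B

Both distributions are close to uniform, making this a harder comparison.

H(A) = 1.9706 bits
H(B) = 1.9994 bits

The distribution closer to uniform has higher entropy.
Answer: B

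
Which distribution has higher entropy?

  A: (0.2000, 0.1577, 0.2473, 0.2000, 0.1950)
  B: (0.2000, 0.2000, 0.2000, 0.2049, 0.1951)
B

Both distributions are close to uniform, making this a harder comparison.

H(A) = 2.3074 bits
H(B) = 2.3218 bits

The distribution closer to uniform has higher entropy.
Answer: B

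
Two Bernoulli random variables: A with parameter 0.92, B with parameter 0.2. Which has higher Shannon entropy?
B

For binary distributions, entropy is maximized at p=0.5 and decreases as p moves toward 0 or 1.

H(A) = H(0.92) = 0.4022 bits
H(B) = H(0.2) = 0.7219 bits

Distribution B (p=0.2) is closer to uniform (p=0.5), so it has higher entropy.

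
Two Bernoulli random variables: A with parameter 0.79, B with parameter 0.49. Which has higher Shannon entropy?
B

For binary distributions, entropy is maximized at p=0.5 and decreases as p moves toward 0 or 1.

H(A) = H(0.79) = 0.7415 bits
H(B) = H(0.49) = 0.9997 bits

Distribution B (p=0.49) is closer to uniform (p=0.5), so it has higher entropy.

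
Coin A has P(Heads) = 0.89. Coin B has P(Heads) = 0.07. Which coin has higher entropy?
A

For binary distributions, entropy is maximized at p=0.5 and decreases as p moves toward 0 or 1.

H(A) = H(0.89) = 0.4999 bits
H(B) = H(0.07) = 0.3659 bits

Distribution A (p=0.89) is closer to uniform (p=0.5), so it has higher entropy.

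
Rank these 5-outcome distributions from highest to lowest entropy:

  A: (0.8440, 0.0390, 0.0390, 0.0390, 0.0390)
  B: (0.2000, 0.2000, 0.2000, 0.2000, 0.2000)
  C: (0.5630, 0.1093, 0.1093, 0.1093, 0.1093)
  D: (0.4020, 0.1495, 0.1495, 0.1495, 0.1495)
B > D > C > A

Key insight: Entropy is maximized by uniform distributions and minimized by concentrated distributions.

Entropies:
  H(A) = 0.9367 bits
  H(B) = 2.3219 bits
  H(C) = 1.8625 bits
  H(D) = 2.1681 bits

Ranking: B > D > C > A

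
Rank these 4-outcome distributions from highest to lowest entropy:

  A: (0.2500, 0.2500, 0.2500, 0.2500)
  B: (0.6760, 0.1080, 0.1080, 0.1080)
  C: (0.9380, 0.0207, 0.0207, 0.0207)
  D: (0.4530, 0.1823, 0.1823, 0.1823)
A > D > B > C

Key insight: Entropy is maximized by uniform distributions and minimized by concentrated distributions.

Entropies:
  H(A) = 2.0000 bits
  H(B) = 1.4222 bits
  H(C) = 0.4336 bits
  H(D) = 1.8606 bits

Ranking: A > D > B > C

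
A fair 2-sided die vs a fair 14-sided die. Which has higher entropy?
14-sided die

Both are uniform distributions; for uniform over n outcomes, H = log₂(n). H(2-sided) = log₂(2) = 1.000 bits and H(14-sided) = log₂(14) = 3.807 bits. More outcomes in a uniform distribution means higher entropy.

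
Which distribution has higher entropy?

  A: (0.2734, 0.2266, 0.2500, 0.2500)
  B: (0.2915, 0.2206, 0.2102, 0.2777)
A

Both distributions are close to uniform, making this a harder comparison.

H(A) = 1.9968 bits
H(B) = 1.9857 bits

The distribution closer to uniform has higher entropy.
Answer: A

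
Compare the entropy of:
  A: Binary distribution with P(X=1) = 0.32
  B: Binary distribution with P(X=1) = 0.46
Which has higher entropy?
B

For binary distributions, entropy is maximized at p=0.5 and decreases as p moves toward 0 or 1.

H(A) = H(0.32) = 0.9044 bits
H(B) = H(0.46) = 0.9954 bits

Distribution B (p=0.46) is closer to uniform (p=0.5), so it has higher entropy.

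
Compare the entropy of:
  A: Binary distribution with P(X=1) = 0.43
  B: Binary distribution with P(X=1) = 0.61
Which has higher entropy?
A

For binary distributions, entropy is maximized at p=0.5 and decreases as p moves toward 0 or 1.

H(A) = H(0.43) = 0.9858 bits
H(B) = H(0.61) = 0.9648 bits

Distribution A (p=0.43) is closer to uniform (p=0.5), so it has higher entropy.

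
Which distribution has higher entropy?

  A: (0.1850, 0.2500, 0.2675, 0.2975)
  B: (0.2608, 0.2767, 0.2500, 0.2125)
B

Both distributions are close to uniform, making this a harder comparison.

H(A) = 1.9796 bits
H(B) = 1.9934 bits

The distribution closer to uniform has higher entropy.
Answer: B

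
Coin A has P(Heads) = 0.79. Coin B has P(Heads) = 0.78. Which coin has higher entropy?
B

For binary distributions, entropy is maximized at p=0.5 and decreases as p moves toward 0 or 1.

H(A) = H(0.79) = 0.7415 bits
H(B) = H(0.78) = 0.7602 bits

Distribution B (p=0.78) is closer to uniform (p=0.5), so it has higher entropy.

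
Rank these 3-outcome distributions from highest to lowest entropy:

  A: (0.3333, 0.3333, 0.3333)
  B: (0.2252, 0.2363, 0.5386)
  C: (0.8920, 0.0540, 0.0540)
A > B > C

Key insight: Entropy is maximized by uniform distributions and minimized by concentrated distributions.

- Uniform distributions have maximum entropy log₂(3) = 1.5850 bits
- The more "peaked" or concentrated a distribution, the lower its entropy

Entropies:
  H(A) = 1.5850 bits
  H(B) = 1.4569 bits
  H(C) = 0.6019 bits

Ranking: A > B > C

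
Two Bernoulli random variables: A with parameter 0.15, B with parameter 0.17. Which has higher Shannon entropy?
B

For binary distributions, entropy is maximized at p=0.5 and decreases as p moves toward 0 or 1.

H(A) = H(0.15) = 0.6098 bits
H(B) = H(0.17) = 0.6577 bits

Distribution B (p=0.17) is closer to uniform (p=0.5), so it has higher entropy.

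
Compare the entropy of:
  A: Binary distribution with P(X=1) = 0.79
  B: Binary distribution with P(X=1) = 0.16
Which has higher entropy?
A

For binary distributions, entropy is maximized at p=0.5 and decreases as p moves toward 0 or 1.

H(A) = H(0.79) = 0.7415 bits
H(B) = H(0.16) = 0.6343 bits

Distribution A (p=0.79) is closer to uniform (p=0.5), so it has higher entropy.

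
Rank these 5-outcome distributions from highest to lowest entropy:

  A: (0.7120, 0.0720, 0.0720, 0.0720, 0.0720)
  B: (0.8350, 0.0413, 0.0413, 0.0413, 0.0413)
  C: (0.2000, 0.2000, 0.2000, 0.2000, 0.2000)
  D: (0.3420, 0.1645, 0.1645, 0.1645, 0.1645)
C > D > A > B

Key insight: Entropy is maximized by uniform distributions and minimized by concentrated distributions.

Entropies:
  H(A) = 1.4421 bits
  H(B) = 0.9761 bits
  H(C) = 2.3219 bits
  H(D) = 2.2427 bits

Ranking: C > D > A > B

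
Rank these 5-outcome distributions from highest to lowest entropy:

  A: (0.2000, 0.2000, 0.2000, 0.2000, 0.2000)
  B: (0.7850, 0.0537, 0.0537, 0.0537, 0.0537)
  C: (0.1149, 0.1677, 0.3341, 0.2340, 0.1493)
A > C > B

Key insight: Entropy is maximized by uniform distributions and minimized by concentrated distributions.

- Uniform distributions have maximum entropy log₂(5) = 2.3219 bits
- The more "peaked" or concentrated a distribution, the lower its entropy

Entropies:
  H(A) = 2.3219 bits
  H(B) = 1.1809 bits
  H(C) = 2.2190 bits

Ranking: A > C > B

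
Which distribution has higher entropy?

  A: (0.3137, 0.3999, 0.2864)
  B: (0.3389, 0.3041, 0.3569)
B

Both distributions are close to uniform, making this a harder comparison.

H(A) = 1.5701 bits
H(B) = 1.5818 bits

The distribution closer to uniform has higher entropy.
Answer: B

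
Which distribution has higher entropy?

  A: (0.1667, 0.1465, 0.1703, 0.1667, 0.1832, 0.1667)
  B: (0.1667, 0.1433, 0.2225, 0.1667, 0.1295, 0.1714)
A

Both distributions are close to uniform, making this a harder comparison.

H(A) = 2.5819 bits
H(B) = 2.5637 bits

The distribution closer to uniform has higher entropy.
Answer: A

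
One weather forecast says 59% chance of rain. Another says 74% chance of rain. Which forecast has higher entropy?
59% forecast

Treat each forecast as a Bernoulli distribution. Binary entropy is maximized at p=0.5 and falls off symmetrically toward 0 or 1. The 59% forecast is closer to 50%, so it is more uncertain. H(59%) ≈ 0.977 bits, H(74%) ≈ 0.827 bits.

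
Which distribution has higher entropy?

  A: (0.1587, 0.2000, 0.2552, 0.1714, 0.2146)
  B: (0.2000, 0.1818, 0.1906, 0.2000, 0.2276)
B

Both distributions are close to uniform, making this a harder comparison.

H(A) = 2.3013 bits
H(B) = 2.3178 bits

The distribution closer to uniform has higher entropy.
Answer: B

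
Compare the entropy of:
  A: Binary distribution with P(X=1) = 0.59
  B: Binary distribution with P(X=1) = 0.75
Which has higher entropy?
A

For binary distributions, entropy is maximized at p=0.5 and decreases as p moves toward 0 or 1.

H(A) = H(0.59) = 0.9765 bits
H(B) = H(0.75) = 0.8113 bits

Distribution A (p=0.59) is closer to uniform (p=0.5), so it has higher entropy.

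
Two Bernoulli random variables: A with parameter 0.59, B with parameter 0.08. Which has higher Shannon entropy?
A

For binary distributions, entropy is maximized at p=0.5 and decreases as p moves toward 0 or 1.

H(A) = H(0.59) = 0.9765 bits
H(B) = H(0.08) = 0.4022 bits

Distribution A (p=0.59) is closer to uniform (p=0.5), so it has higher entropy.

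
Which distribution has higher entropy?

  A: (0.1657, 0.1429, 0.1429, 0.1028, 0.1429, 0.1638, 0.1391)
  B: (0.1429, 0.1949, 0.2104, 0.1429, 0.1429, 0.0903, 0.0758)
A

Both distributions are close to uniform, making this a harder comparison.

H(A) = 2.7937 bits
H(B) = 2.7315 bits

The distribution closer to uniform has higher entropy.
Answer: A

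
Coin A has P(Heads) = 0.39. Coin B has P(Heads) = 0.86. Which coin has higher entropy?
A

For binary distributions, entropy is maximized at p=0.5 and decreases as p moves toward 0 or 1.

H(A) = H(0.39) = 0.9648 bits
H(B) = H(0.86) = 0.5842 bits

Distribution A (p=0.39) is closer to uniform (p=0.5), so it has higher entropy.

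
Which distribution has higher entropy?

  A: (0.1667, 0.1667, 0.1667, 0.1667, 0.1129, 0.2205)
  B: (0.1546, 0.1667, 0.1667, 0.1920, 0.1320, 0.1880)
B

Both distributions are close to uniform, making this a harder comparison.

H(A) = 2.5594 bits
H(B) = 2.5742 bits

The distribution closer to uniform has higher entropy.
Answer: B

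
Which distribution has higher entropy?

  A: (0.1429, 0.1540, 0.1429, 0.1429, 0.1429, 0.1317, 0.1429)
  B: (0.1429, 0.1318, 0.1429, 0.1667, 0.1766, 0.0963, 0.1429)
A

Both distributions are close to uniform, making this a harder comparison.

H(A) = 2.8061 bits
H(B) = 2.7863 bits

The distribution closer to uniform has higher entropy.
Answer: A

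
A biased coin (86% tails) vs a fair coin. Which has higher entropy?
Fair coin

The fair coin is uniform (p=0.5), maximizing binary entropy at 1 bit. The biased coin has H(0.86) ≈ 0.584 bits — its outcome is more predictable, so its entropy is lower.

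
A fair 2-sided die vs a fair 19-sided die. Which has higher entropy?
19-sided die

Both are uniform distributions; for uniform over n outcomes, H = log₂(n). H(2-sided) = log₂(2) = 1.000 bits and H(19-sided) = log₂(19) = 4.248 bits. More outcomes in a uniform distribution means higher entropy.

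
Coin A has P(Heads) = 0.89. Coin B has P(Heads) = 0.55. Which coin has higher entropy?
B

For binary distributions, entropy is maximized at p=0.5 and decreases as p moves toward 0 or 1.

H(A) = H(0.89) = 0.4999 bits
H(B) = H(0.55) = 0.9928 bits

Distribution B (p=0.55) is closer to uniform (p=0.5), so it has higher entropy.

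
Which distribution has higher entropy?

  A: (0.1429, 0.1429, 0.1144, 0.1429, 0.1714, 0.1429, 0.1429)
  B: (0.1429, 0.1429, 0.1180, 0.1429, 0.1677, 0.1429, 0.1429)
B

Both distributions are close to uniform, making this a harder comparison.

H(A) = 2.7991 bits
H(B) = 2.8011 bits

The distribution closer to uniform has higher entropy.
Answer: B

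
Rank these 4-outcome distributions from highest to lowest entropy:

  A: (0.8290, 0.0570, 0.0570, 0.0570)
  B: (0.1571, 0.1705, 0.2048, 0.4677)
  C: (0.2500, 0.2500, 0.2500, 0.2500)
C > B > A

Key insight: Entropy is maximized by uniform distributions and minimized by concentrated distributions.

- Uniform distributions have maximum entropy log₂(4) = 2.0000 bits
- The more "peaked" or concentrated a distribution, the lower its entropy

Entropies:
  H(A) = 0.9310 bits
  H(B) = 1.8358 bits
  H(C) = 2.0000 bits

Ranking: C > B > A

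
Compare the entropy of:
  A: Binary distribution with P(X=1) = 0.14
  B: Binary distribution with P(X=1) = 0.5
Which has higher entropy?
B

For binary distributions, entropy is maximized at p=0.5 and decreases as p moves toward 0 or 1.

H(A) = H(0.14) = 0.5842 bits
H(B) = H(0.5) = 1.0000 bits

Distribution B (p=0.5) is closer to uniform (p=0.5), so it has higher entropy.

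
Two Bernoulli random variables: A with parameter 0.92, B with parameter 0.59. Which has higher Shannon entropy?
B

For binary distributions, entropy is maximized at p=0.5 and decreases as p moves toward 0 or 1.

H(A) = H(0.92) = 0.4022 bits
H(B) = H(0.59) = 0.9765 bits

Distribution B (p=0.59) is closer to uniform (p=0.5), so it has higher entropy.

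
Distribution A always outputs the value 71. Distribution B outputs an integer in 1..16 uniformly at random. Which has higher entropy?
B

A is deterministic, so H(A) = 0. B is uniform over 16 outcomes, so H(B) = log₂(16) = 4.000 bits. Any distribution with genuine randomness has higher entropy than a deterministic one.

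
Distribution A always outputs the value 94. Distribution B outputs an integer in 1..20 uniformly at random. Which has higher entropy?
B

A is deterministic, so H(A) = 0. B is uniform over 20 outcomes, so H(B) = log₂(20) = 4.322 bits. Any distribution with genuine randomness has higher entropy than a deterministic one.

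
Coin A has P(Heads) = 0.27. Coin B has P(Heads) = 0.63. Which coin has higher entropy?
B

For binary distributions, entropy is maximized at p=0.5 and decreases as p moves toward 0 or 1.

H(A) = H(0.27) = 0.8415 bits
H(B) = H(0.63) = 0.9507 bits

Distribution B (p=0.63) is closer to uniform (p=0.5), so it has higher entropy.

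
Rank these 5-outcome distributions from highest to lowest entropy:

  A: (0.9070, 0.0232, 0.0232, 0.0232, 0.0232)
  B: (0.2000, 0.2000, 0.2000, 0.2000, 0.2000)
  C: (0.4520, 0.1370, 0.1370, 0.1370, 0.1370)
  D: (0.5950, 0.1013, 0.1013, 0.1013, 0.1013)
B > C > D > A

Key insight: Entropy is maximized by uniform distributions and minimized by concentrated distributions.

Entropies:
  H(A) = 0.6324 bits
  H(B) = 2.3219 bits
  H(C) = 2.0893 bits
  H(D) = 1.7838 bits

Ranking: B > C > D > A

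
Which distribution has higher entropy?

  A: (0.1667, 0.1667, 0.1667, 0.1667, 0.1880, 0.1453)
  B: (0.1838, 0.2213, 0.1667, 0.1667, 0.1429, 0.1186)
A

Both distributions are close to uniform, making this a harder comparison.

H(A) = 2.5810 bits
H(B) = 2.5583 bits

The distribution closer to uniform has higher entropy.
Answer: A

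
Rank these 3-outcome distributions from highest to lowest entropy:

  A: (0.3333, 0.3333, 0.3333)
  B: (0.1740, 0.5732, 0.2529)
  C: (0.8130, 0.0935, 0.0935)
A > B > C

Key insight: Entropy is maximized by uniform distributions and minimized by concentrated distributions.

- Uniform distributions have maximum entropy log₂(3) = 1.5850 bits
- The more "peaked" or concentrated a distribution, the lower its entropy

Entropies:
  H(A) = 1.5850 bits
  H(B) = 1.4007 bits
  H(C) = 0.8822 bits

Ranking: A > B > C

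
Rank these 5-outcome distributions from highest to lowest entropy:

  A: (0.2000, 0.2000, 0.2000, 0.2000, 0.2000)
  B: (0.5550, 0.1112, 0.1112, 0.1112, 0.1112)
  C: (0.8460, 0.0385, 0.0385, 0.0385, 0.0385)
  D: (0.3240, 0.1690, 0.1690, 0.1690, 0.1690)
A > D > B > C

Key insight: Entropy is maximized by uniform distributions and minimized by concentrated distributions.

Entropies:
  H(A) = 2.3219 bits
  H(B) = 1.8813 bits
  H(C) = 0.9278 bits
  H(D) = 2.2607 bits

Ranking: A > D > B > C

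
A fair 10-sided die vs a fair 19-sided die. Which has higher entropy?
19-sided die

Both are uniform distributions; for uniform over n outcomes, H = log₂(n). H(10-sided) = log₂(10) = 3.322 bits and H(19-sided) = log₂(19) = 4.248 bits. More outcomes in a uniform distribution means higher entropy.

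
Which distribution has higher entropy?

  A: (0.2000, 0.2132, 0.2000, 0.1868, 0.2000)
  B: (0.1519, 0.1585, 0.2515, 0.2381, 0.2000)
A

Both distributions are close to uniform, making this a harder comparison.

H(A) = 2.3207 bits
H(B) = 2.2924 bits

The distribution closer to uniform has higher entropy.
Answer: A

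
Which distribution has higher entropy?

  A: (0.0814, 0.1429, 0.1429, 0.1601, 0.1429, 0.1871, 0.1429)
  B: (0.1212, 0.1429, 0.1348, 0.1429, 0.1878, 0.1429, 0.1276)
B

Both distributions are close to uniform, making this a harder comparison.

H(A) = 2.7743 bits
H(B) = 2.7940 bits

The distribution closer to uniform has higher entropy.
Answer: B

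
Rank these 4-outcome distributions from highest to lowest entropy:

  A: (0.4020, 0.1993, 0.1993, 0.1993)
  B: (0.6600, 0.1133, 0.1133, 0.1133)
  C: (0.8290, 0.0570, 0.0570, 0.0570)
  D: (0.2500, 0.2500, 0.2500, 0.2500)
D > A > B > C

Key insight: Entropy is maximized by uniform distributions and minimized by concentrated distributions.

Entropies:
  H(A) = 1.9199 bits
  H(B) = 1.4637 bits
  H(C) = 0.9310 bits
  H(D) = 2.0000 bits

Ranking: D > A > B > C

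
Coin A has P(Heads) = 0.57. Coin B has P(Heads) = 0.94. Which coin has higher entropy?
A

For binary distributions, entropy is maximized at p=0.5 and decreases as p moves toward 0 or 1.

H(A) = H(0.57) = 0.9858 bits
H(B) = H(0.94) = 0.3274 bits

Distribution A (p=0.57) is closer to uniform (p=0.5), so it has higher entropy.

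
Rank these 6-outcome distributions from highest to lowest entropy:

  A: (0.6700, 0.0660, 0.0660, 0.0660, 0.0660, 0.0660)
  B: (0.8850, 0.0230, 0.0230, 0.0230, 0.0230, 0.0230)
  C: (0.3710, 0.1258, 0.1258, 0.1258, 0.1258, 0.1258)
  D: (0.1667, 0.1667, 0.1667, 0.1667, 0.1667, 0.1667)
D > C > A > B

Key insight: Entropy is maximized by uniform distributions and minimized by concentrated distributions.

Entropies:
  H(A) = 1.6812 bits
  H(B) = 0.7818 bits
  H(C) = 2.4119 bits
  H(D) = 2.5850 bits

Ranking: D > C > A > B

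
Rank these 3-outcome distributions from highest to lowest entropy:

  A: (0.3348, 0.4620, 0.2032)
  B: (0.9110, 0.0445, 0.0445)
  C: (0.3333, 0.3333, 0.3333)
C > A > B

Key insight: Entropy is maximized by uniform distributions and minimized by concentrated distributions.

- Uniform distributions have maximum entropy log₂(3) = 1.5850 bits
- The more "peaked" or concentrated a distribution, the lower its entropy

Entropies:
  H(A) = 1.5104 bits
  H(B) = 0.5221 bits
  H(C) = 1.5850 bits

Ranking: C > A > B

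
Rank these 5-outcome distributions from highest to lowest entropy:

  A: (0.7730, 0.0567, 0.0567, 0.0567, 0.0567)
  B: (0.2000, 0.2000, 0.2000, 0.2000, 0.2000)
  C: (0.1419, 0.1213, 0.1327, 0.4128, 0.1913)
B > C > A

Key insight: Entropy is maximized by uniform distributions and minimized by concentrated distributions.

- Uniform distributions have maximum entropy log₂(5) = 2.3219 bits
- The more "peaked" or concentrated a distribution, the lower its entropy

Entropies:
  H(A) = 1.2267 bits
  H(B) = 2.3219 bits
  H(C) = 2.1389 bits

Ranking: B > C > A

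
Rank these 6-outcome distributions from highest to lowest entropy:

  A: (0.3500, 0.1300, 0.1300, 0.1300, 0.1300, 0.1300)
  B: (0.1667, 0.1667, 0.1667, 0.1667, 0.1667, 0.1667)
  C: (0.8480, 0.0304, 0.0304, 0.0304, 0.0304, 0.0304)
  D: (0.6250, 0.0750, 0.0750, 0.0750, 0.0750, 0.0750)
B > A > D > C

Key insight: Entropy is maximized by uniform distributions and minimized by concentrated distributions.

Entropies:
  H(A) = 2.4433 bits
  H(B) = 2.5850 bits
  H(C) = 0.9678 bits
  H(D) = 1.8252 bits

Ranking: B > A > D > C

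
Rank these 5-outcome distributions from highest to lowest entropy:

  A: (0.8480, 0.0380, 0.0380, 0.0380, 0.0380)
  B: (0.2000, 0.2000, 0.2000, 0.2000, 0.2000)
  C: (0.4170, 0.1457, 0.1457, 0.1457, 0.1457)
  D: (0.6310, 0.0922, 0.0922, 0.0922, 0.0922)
B > C > D > A

Key insight: Entropy is maximized by uniform distributions and minimized by concentrated distributions.

Entropies:
  H(A) = 0.9188 bits
  H(B) = 2.3219 bits
  H(C) = 2.1460 bits
  H(D) = 1.6879 bits

Ranking: B > C > D > A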